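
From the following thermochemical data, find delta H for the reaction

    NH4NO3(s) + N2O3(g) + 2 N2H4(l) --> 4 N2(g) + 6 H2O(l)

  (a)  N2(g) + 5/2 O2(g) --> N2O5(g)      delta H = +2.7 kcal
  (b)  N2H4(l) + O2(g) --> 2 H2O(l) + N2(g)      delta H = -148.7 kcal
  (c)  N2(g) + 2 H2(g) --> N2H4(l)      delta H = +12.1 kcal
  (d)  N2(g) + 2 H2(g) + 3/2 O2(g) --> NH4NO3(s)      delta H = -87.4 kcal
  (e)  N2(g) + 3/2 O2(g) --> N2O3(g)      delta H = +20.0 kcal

delta H = -366.6 kcal

(a): not needed.
(b) × 3: (3)·(-148.7) = -446.1 kcal
(c) as written: +12.1 kcal
(d) reversed: +87.4 kcal
(e) reversed: -20.0 kcal
delta H = (-446.1) + (+12.1) + (+87.4) + (-20.0) = -366.6 kcal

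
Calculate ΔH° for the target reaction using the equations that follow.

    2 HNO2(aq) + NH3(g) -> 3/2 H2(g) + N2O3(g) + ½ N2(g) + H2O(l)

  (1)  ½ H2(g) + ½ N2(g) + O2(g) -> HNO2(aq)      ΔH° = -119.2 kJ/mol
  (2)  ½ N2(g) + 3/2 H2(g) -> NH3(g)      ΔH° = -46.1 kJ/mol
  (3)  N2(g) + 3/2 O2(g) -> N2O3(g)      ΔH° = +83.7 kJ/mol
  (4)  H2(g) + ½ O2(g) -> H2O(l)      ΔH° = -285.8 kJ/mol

ΔH° = 82.4 kJ/mol

(1) reversed and × 2: (-2)·(-119.2) = +238.4 kJ/mol
(2) reversed: +46.1 kJ/mol
(3) as written: +83.7 kJ/mol
(4) as written: -285.8 kJ/mol
By Hess's law, ΔH° = (+238.4) + (+46.1) + (+83.7) + (-285.8) = 82.4 kJ/mol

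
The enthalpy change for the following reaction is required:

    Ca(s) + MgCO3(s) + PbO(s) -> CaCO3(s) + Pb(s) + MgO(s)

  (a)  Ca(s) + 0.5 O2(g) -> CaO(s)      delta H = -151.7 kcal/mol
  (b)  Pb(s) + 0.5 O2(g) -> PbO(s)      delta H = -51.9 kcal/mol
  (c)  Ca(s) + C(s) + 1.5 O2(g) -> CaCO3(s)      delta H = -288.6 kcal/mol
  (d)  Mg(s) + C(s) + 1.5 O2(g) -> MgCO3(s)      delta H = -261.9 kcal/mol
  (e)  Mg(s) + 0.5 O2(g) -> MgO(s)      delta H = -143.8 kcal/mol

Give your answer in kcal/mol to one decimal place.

delta H = -118.6 kcal/mol

(a): not needed (CaO(s) appears nowhere else).
(b) reversed (PbO(s) must end up as a reactant): +51.9 kcal/mol
(c) as written (CaCO3(s) already on the product side): -288.6 kcal/mol
(d) reversed (MgCO3(s) must end up as a reactant): +261.9 kcal/mol
(e) as written (MgO(s) already on the product side): -143.8 kcal/mol
Summing the manipulated equations, delta H = (-1)·(-51.9) + (1)·(-288.6) + (-1)·(-261.9) + (1)·(-143.8) = -118.6 kcal/mol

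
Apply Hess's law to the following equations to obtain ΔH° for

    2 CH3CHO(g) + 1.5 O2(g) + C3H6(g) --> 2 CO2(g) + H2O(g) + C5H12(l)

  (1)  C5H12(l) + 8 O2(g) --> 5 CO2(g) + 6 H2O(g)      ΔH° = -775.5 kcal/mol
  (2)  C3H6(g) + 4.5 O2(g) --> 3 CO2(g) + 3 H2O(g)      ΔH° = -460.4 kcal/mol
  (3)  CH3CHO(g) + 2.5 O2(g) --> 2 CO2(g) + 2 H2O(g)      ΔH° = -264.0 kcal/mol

(1) reversed (C5H12(l) must end up as a product): +775.5 kcal/mol
(2) as written (C3H6(g) already on the reactant side): -460.4 kcal/mol
(3) × 2 (×2 to match 2 CH3CHO(g) in the target): (2)·(-264.0) = -528.0 kcal/mol
ΔH° = (-1)·(-775.5) + (1)·(-460.4) + (2)·(-264.0) = -212.9 kcal/mol

ΔH° = -212.9 kcal/mol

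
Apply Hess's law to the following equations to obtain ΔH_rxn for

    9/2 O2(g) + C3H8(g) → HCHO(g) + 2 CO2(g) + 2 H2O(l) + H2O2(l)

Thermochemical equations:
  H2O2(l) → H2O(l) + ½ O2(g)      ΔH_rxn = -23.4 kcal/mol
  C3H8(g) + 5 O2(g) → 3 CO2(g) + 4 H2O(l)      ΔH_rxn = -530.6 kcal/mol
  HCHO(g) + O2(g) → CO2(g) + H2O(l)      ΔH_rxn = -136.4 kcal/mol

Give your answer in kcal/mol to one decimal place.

equation 1 reversed: +23.4 kcal/mol
equation 2 as written: -530.6 kcal/mol
equation 3 reversed: +136.4 kcal/mol
ΔH_rxn = (+23.4) + (-530.6) + (+136.4) = -370.8 kcal/mol

ΔH_rxn = -370.8 kcal/mol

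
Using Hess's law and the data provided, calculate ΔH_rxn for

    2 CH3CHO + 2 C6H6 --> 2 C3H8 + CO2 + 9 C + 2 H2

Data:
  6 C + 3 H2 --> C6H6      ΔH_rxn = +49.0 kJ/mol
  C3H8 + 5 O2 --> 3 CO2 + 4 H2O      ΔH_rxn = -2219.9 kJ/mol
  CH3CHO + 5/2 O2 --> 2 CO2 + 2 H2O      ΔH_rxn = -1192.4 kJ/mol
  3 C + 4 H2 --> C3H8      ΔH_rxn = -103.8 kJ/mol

ΔH_rxn = -366.7 kJ/mol

equation 1 reversed and × 2: (-2)·(+49.0) = -98.0 kJ/mol
equation 2 reversed: +2219.9 kJ/mol
equation 3 × 2: (2)·(-1192.4) = -2384.8 kJ/mol
equation 4 as written: -103.8 kJ/mol
Summing the manipulated equations, ΔH_rxn = (-2)·(+49.0) + (-1)·(-2219.9) + (2)·(-1192.4) + (1)·(-103.8) = -366.7 kJ/mol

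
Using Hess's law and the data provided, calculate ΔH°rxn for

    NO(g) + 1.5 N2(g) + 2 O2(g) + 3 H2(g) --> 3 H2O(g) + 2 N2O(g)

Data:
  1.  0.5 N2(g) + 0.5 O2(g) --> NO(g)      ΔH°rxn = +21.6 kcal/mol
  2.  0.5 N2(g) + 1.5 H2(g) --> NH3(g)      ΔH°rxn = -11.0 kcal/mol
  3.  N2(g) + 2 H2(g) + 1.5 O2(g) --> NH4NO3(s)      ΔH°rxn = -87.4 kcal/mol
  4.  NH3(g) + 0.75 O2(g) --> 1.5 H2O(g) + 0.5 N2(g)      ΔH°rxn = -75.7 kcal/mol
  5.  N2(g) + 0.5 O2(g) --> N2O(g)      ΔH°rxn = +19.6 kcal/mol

eq. 1 reversed: -21.6 kcal/mol
eq. 2 × 2: (2)·(-11.0) = -22.0 kcal/mol
eq. 3: not needed.
eq. 4 × 2: (2)·(-75.7) = -151.4 kcal/mol
eq. 5 × 2: (2)·(+19.6) = +39.2 kcal/mol
Since enthalpy is a state function, ΔH°rxn = (-1)·(+21.6) + (2)·(-11.0) + (2)·(-75.7) + (2)·(+19.6) = -155.8 kcal/mol

ΔH°rxn = -155.8 kcal/mol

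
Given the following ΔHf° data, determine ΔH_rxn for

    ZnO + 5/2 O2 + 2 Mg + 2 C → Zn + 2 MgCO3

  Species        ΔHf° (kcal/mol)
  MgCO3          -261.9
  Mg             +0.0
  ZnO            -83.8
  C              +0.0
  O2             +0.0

ΔH_rxn = -440.0 kcal/mol

Products: 1·(+0.0) + 2·(-261.9) = -523.8
Reactants: 1·(-83.8) + 5/2·(+0.0) + 2·(+0.0) + 2·(+0.0) = -83.8
ΔH_rxn = (-523.8) − (-83.8) = -440.0 kcal/mol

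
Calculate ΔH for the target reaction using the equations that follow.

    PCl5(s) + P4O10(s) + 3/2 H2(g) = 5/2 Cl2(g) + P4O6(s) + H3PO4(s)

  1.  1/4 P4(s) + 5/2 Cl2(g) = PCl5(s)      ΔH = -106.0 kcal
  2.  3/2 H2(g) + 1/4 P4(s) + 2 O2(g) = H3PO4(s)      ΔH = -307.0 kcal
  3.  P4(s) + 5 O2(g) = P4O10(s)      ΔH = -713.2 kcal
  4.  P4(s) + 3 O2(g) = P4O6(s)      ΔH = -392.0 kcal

ΔH = 120.2 kcal

eq. 1 reversed (reverse to put PCl5(s) on the reactant side): +106.0 kcal
eq. 2 as written (H3PO4(s) already on the product side): -307.0 kcal
eq. 3 reversed (P4O10(s) must end up as a reactant): +713.2 kcal
eq. 4 as written (P4O6(s) already on the product side): -392.0 kcal
ΔH = (-1)·(-106.0) + (1)·(-307.0) + (-1)·(-713.2) + (1)·(-392.0) = 120.2 kcal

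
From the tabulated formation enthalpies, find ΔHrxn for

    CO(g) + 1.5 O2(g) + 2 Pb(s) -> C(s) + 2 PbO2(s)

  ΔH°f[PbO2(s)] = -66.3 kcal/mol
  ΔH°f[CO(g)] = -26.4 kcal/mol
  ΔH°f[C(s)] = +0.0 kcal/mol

Products: 1·(+0.0) + 2·(-66.3) = -132.6
Reactants: 1·(-26.4) + 3/2·(+0.0) + 2·(+0.0) = -26.4
ΔHrxn = (-132.6) − (-26.4) = -106.2 kcal/mol

ΔHrxn = -106.2 kcal/mol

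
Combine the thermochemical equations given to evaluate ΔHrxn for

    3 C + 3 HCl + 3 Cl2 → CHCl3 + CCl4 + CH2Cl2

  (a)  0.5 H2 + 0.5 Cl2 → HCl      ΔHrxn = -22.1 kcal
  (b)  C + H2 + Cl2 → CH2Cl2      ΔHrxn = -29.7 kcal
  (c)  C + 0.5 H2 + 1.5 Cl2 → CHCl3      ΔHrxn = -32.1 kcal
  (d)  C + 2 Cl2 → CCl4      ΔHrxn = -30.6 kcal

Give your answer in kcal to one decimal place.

ΔHrxn = -26.1 kcal

(a) reversed and × 3 (reverse to put HCl on the reactant side; scale by 3 for the 3 HCl): (-3)·(-22.1) = +66.3 kcal
(b) as written (CH2Cl2 already on the product side): -29.7 kcal
(c) as written (CHCl3 already on the product side): -32.1 kcal
(d) as written (CCl4 already on the product side): -30.6 kcal
ΔHrxn = (-3)·(-22.1) + (1)·(-29.7) + (1)·(-32.1) + (1)·(-30.6) = -26.1 kcal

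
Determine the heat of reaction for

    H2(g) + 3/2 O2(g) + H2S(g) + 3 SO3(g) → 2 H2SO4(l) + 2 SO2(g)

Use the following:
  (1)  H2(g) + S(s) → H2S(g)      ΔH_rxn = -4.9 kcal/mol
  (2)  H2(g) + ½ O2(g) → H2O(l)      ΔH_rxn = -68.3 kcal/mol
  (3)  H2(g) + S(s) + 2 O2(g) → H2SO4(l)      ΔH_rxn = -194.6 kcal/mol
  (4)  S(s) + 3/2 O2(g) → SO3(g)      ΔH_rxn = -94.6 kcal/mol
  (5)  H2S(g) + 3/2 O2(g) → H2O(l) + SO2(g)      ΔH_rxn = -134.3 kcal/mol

(1) as written: -4.9 kcal/mol
(2) reversed and × 2: (-2)·(-68.3) = +136.6 kcal/mol
(3) × 2: (2)·(-194.6) = -389.2 kcal/mol
(4) reversed and × 3: (-3)·(-94.6) = +283.8 kcal/mol
(5) × 2: (2)·(-134.3) = -268.6 kcal/mol
Since enthalpy is a state function, ΔH_rxn = (1)·(-4.9) + (-2)·(-68.3) + (2)·(-194.6) + (-3)·(-94.6) + (2)·(-134.3) = -242.3 kcal/mol

ΔH_rxn = -242.3 kcal/mol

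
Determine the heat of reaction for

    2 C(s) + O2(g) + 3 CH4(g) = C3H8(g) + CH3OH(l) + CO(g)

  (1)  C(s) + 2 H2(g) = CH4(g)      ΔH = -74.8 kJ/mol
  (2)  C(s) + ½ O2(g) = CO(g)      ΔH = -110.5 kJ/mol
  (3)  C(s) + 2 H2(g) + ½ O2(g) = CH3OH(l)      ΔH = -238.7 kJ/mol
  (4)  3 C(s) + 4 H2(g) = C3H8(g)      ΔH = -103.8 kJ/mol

ΔH = -228.6 kJ/mol

(1) reversed and × 3: (-3)·(-74.8) = +224.4 kJ/mol
(2) as written: -110.5 kJ/mol
(3) as written: -238.7 kJ/mol
(4) as written: -103.8 kJ/mol
ΔH = (+224.4) + (-110.5) + (-238.7) + (-103.8) = -228.6 kJ/mol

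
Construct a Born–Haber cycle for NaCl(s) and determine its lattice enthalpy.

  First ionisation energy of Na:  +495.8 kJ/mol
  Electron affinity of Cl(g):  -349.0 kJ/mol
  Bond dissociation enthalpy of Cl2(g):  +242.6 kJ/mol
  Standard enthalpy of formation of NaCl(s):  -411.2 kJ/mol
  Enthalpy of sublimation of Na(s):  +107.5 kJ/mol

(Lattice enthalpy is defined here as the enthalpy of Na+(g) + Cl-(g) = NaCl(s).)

ΔHf° = 1·ΔHsub + 1·(ΣIE) + 1/2·D(Cl2) + 1·EA + U
-411.2 = 1·(+107.5) + 1·(+495.8) + 1/2·(+242.6) + 1·(-349.0) + U
U = -411.2 − (+375.6) = -786.8 kJ/mol

U = -786.8 kJ/mol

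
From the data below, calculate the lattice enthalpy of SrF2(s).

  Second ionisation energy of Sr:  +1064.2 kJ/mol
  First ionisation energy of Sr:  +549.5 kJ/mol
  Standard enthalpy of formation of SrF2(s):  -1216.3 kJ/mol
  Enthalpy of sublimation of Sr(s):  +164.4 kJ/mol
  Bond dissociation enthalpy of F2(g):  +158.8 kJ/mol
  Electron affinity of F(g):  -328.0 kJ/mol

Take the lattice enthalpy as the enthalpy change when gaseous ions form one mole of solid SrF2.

U = -2497.2 kJ/mol

ΔHf° = 1·ΔHsub + 1·(ΣIE) + 1·D(F2) + 2·EA + U
-1216.3 = 1·(+164.4) + 1·(+1613.7) + 1·(+158.8) + 2·(-328.0) + U
U = -1216.3 − (+1280.9) = -2497.2 kJ/mol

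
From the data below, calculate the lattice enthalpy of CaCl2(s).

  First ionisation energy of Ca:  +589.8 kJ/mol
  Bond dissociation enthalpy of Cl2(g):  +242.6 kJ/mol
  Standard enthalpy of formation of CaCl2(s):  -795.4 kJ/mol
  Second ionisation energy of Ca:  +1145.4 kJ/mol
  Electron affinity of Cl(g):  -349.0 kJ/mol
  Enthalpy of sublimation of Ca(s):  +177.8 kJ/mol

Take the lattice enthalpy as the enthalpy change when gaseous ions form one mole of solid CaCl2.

ΔHf° = 1·ΔHsub + 1·(ΣIE) + 1·D(Cl2) + 2·EA + U
-795.4 = 1·(+177.8) + 1·(+1735.2) + 1·(+242.6) + 2·(-349.0) + U
U = -795.4 − (+1457.6) = -2253.0 kJ/mol

U = -2253.0 kJ/mol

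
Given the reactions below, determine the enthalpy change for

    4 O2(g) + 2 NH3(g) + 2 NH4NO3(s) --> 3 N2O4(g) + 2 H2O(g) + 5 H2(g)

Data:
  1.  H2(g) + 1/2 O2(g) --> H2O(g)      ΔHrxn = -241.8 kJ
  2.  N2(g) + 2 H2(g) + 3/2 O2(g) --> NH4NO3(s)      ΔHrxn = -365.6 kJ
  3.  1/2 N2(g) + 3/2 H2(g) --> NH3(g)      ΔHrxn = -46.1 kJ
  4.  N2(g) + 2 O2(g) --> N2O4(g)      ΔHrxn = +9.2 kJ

ΔHrxn = 367.4 kJ

eq. 1 × 2: (2)·(-241.8) = -483.6 kJ
eq. 2 reversed and × 2: (-2)·(-365.6) = +731.2 kJ
eq. 3 reversed and × 2: (-2)·(-46.1) = +92.2 kJ
eq. 4 × 3: (3)·(+9.2) = +27.6 kJ
ΔHrxn = (-483.6) + (+731.2) + (+92.2) + (+27.6) = 367.4 kJ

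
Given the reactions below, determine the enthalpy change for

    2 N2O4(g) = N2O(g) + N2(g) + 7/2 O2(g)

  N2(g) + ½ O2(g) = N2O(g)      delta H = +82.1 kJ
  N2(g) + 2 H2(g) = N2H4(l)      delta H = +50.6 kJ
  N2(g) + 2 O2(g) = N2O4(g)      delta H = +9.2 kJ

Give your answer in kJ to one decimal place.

equation 1 as written (N2O(g) already on the product side): +82.1 kJ
equation 2: not needed (H2(g) appears nowhere else).
equation 3 reversed and × 2 (N2O4(g) must end up as a reactant; ×2 to match 2 N2O4(g) in the target): (-2)·(+9.2) = -18.4 kJ
delta H = (1)·(+82.1) + (-2)·(+9.2) = 63.7 kJ

delta H = 63.7 kJ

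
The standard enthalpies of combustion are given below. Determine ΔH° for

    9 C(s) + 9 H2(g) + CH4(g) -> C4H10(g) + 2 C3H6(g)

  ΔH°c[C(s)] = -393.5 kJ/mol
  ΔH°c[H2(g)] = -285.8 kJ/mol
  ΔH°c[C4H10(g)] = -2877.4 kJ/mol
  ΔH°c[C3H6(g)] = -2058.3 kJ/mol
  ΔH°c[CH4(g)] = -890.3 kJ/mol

ΔH° = -10.0 kJ/mol

With combustion enthalpies, reactants minus products:
= [9·(-393.5) + 9·(-285.8) + 1·(-890.3)] − [1·(-2877.4) + 2·(-2058.3)]
= -10.0 kJ/mol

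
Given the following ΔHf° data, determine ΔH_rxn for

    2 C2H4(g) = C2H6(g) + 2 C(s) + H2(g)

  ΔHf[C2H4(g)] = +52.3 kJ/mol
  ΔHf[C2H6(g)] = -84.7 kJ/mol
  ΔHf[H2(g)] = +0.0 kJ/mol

ΔH_rxn = -189.3 kJ/mol

Products: 1·(-84.7) + 2·(+0.0) + 1·(+0.0) = -84.7
Reactants: 2·(+52.3) = +104.6
ΔH_rxn = (-84.7) − (+104.6) = -189.3 kJ/mol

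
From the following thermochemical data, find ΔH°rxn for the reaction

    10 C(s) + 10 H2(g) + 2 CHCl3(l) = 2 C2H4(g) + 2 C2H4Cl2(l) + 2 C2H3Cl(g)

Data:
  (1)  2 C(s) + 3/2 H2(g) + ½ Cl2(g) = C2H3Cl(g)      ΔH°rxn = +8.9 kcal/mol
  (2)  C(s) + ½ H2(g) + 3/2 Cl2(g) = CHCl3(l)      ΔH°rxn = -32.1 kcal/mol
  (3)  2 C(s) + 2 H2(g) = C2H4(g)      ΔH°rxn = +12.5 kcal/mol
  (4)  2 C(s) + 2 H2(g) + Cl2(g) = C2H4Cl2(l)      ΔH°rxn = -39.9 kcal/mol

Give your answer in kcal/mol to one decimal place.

ΔH°rxn = 27.2 kcal/mol

(1) × 2: (2)·(+8.9) = +17.8 kcal/mol
(2) reversed and × 2: (-2)·(-32.1) = +64.2 kcal/mol
(3) × 2: (2)·(+12.5) = +25.0 kcal/mol
(4) × 2: (2)·(-39.9) = -79.8 kcal/mol
By Hess's law, ΔH°rxn = (+17.8) + (+64.2) + (+25.0) + (-79.8) = 27.2 kcal/mol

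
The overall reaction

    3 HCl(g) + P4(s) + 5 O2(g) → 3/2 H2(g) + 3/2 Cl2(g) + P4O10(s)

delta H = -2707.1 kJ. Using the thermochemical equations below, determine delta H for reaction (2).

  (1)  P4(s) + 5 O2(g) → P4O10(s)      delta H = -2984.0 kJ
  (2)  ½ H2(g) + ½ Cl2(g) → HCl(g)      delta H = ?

(1) as written (P4O10(s) already on the product side): -2984.0 kJ
(2) reversed and × 3 (HCl(g) must end up as a reactant; scale by 3 for the 3 HCl(g)): contributes −3·x
-2707.1 = (-2984.0) − 3·x
x = (-2707.1 − (-2984.0)) / (-3) = -92.3 kJ

delta H = -92.3 kJ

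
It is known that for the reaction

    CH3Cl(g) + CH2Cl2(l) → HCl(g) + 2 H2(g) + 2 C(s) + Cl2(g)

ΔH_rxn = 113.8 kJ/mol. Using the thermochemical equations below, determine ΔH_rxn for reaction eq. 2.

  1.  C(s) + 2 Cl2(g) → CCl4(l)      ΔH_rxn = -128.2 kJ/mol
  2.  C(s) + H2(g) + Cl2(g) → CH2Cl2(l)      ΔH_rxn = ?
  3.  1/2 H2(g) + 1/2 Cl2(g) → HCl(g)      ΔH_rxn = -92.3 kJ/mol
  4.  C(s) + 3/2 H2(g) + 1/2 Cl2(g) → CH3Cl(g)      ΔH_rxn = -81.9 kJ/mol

eq. 1: not needed.
eq. 2 reversed: contributes −x
eq. 3 as written: -92.3 kJ/mol
eq. 4 reversed: +81.9 kJ/mol
+113.8 = (-92.3) + (+81.9) − x
x = (+113.8 − (-10.4)) / (-1) = -124.2 kJ/mol

ΔH_rxn = -124.2 kJ/mol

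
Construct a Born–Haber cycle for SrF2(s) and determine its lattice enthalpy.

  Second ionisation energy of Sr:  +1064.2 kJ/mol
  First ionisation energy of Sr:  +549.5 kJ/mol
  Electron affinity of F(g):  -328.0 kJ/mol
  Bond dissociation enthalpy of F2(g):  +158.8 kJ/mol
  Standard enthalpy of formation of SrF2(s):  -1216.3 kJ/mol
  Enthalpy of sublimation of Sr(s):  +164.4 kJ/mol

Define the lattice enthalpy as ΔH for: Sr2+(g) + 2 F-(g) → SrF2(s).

U = -2497.2 kJ/mol

ΔHf° = 1·ΔHsub + 1·(ΣIE) + 1·D(F2) + 2·EA + U
-1216.3 = 1·(+164.4) + 1·(+1613.7) + 1·(+158.8) + 2·(-328.0) + U
U = -1216.3 − (+1280.9) = -2497.2 kJ/mol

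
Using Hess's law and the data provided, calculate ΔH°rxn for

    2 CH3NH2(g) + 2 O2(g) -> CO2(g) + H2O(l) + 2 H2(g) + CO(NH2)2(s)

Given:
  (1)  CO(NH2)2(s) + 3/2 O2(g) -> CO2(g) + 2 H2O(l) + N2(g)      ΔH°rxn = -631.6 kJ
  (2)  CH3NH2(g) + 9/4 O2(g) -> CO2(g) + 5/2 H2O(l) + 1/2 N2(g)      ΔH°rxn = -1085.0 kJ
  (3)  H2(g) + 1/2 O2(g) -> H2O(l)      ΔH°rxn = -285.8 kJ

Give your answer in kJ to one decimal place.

ΔH°rxn = -966.8 kJ

(1) reversed (CO(NH2)2(s) must end up as a product): +631.6 kJ
(2) × 2 (×2 to match 2 CH3NH2(g) in the target): (2)·(-1085.0) = -2170.0 kJ
(3) reversed and × 2 (reverse to put H2(g) on the product side; ×2 to match 2 H2(g) in the target): (-2)·(-285.8) = +571.6 kJ
Since enthalpy is a state function, ΔH°rxn = (+631.6) + (-2170.0) + (+571.6) = -966.8 kJ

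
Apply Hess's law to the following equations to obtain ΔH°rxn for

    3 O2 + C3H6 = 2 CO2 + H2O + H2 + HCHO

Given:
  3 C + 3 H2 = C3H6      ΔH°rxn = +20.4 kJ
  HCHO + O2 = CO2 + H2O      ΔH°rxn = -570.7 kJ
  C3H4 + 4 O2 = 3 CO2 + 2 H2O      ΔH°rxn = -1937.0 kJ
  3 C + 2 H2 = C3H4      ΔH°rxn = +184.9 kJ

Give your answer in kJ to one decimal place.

equation 1 reversed: -20.4 kJ
equation 2 reversed: +570.7 kJ
equation 3 as written: -1937.0 kJ
equation 4 as written: +184.9 kJ
Since enthalpy is a state function, ΔH°rxn = (-20.4) + (+570.7) + (-1937.0) + (+184.9) = -1201.8 kJ

ΔH°rxn = -1201.8 kJ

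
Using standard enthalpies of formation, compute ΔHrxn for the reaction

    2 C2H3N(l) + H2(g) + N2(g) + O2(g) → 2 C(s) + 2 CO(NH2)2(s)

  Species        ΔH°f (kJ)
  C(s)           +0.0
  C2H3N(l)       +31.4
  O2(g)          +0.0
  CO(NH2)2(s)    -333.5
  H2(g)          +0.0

ΔHrxn = -729.8 kJ

Products: 2·(+0.0) + 2·(-333.5) = -667.0
Reactants: 2·(+31.4) + 1·(+0.0) + 1·(+0.0) + 1·(+0.0) = +62.8
ΔHrxn = (-667.0) − (+62.8) = -729.8 kJ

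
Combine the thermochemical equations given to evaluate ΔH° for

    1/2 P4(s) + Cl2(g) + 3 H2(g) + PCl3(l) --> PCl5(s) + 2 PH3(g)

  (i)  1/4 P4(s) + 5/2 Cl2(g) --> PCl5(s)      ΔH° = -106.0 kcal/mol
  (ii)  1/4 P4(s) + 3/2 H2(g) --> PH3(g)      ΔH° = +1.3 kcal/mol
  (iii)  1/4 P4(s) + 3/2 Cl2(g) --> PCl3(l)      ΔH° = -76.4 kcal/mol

ΔH° = -27.0 kcal/mol

(i) as written: -106.0 kcal/mol
(ii) × 2: (2)·(+1.3) = +2.6 kcal/mol
(iii) reversed: +76.4 kcal/mol
By Hess's law, ΔH° = (1)·(-106.0) + (2)·(+1.3) + (-1)·(-76.4) = -27.0 kcal/mol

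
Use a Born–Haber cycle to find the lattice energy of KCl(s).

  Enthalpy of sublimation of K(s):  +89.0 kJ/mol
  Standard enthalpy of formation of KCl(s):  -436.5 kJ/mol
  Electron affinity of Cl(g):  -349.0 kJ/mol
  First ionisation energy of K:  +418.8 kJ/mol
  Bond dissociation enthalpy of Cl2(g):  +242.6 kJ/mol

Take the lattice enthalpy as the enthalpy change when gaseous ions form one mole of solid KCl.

ΔHf° = 1·ΔHsub + 1·(ΣIE) + 1/2·D(Cl2) + 1·EA + U
-436.5 = 1·(+89.0) + 1·(+418.8) + 1/2·(+242.6) + 1·(-349.0) + U
U = -436.5 − (+280.1) = -716.6 kJ/mol

U = -716.6 kJ/mol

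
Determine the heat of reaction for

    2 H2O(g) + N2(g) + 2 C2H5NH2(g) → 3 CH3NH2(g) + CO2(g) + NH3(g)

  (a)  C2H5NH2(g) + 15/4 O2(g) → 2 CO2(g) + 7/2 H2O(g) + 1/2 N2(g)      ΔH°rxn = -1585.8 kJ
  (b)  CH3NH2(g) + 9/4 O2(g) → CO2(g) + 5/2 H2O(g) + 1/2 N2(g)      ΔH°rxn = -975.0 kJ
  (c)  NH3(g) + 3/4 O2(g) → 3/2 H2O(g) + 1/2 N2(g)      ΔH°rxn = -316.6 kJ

(a) × 2 (scale by 2 for the 2 C2H5NH2(g)): (2)·(-1585.8) = -3171.6 kJ
(b) reversed and × 3 (CH3NH2(g) must end up as a product; ×3 to match 3 CH3NH2(g) in the target): (-3)·(-975.0) = +2925.0 kJ
(c) reversed (NH3(g) must end up as a product): +316.6 kJ
ΔH°rxn = (-3171.6) + (+2925.0) + (+316.6) = 70.0 kJ

ΔH°rxn = 70.0 kJ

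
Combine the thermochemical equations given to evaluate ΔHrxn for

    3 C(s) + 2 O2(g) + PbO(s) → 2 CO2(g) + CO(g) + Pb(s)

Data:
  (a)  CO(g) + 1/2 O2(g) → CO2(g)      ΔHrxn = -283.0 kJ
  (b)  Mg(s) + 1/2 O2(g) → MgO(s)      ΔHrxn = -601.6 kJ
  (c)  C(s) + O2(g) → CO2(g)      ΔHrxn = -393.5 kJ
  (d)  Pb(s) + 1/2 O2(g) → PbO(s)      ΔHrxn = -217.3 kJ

(a) reversed (reverse to put CO(g) on the product side): +283.0 kJ
(b): not needed (MgO(s) appears nowhere else).
(c) × 3 (×3 to match 3 C(s) in the target): (3)·(-393.5) = -1180.5 kJ
(d) reversed (reverse to put PbO(s) on the reactant side): +217.3 kJ
Since enthalpy is a state function, ΔHrxn = (-1)·(-283.0) + (3)·(-393.5) + (-1)·(-217.3) = -680.2 kJ

ΔHrxn = -680.2 kJ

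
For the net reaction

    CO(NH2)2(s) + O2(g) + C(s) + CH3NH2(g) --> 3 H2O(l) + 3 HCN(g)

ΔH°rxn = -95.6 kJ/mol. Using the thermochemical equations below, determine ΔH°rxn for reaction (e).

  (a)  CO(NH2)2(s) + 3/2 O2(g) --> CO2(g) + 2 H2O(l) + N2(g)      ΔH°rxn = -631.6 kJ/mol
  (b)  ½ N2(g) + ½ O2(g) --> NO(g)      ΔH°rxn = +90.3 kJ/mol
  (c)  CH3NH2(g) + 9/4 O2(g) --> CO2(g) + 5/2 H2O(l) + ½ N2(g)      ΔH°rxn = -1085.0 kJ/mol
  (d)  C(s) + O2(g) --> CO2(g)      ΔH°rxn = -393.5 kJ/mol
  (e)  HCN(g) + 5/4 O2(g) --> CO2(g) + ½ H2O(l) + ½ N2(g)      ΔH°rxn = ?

ΔH°rxn = -671.5 kJ/mol

(a) as written (CO(NH2)2(s) already on the reactant side): -631.6 kJ/mol
(b): not needed (NO(g) appears nowhere else).
(c) as written (CH3NH2(g) already on the reactant side): -1085.0 kJ/mol
(d) as written (C(s) already on the reactant side): -393.5 kJ/mol
(e) reversed and × 3 (reverse to put HCN(g) on the product side; ×3 to match 3 HCN(g) in the target): contributes −3·x
-95.6 = (-631.6) + (-1085.0) + (-393.5) − 3·x
x = (-95.6 − (-2110.1)) / (-3) = -671.5 kJ/mol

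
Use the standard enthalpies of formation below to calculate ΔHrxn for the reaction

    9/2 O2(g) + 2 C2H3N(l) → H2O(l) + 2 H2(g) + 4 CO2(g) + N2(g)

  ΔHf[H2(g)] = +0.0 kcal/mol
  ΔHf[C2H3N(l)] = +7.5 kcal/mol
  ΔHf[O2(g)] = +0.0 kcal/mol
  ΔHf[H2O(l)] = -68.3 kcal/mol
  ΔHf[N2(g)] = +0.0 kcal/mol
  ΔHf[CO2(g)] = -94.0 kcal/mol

ΔHrxn = -459.3 kcal/mol

ΔH°rxn = Σ nΔHf°(products) − Σ nΔHf°(reactants).
Products: 1·(-68.3) + 2·(+0.0) + 4·(-94.0) + 1·(+0.0) = -444.3
Reactants: 9/2·(+0.0) + 2·(+7.5) = +15.0
ΔHrxn = (-444.3) − (+15.0) = -459.3 kcal/mol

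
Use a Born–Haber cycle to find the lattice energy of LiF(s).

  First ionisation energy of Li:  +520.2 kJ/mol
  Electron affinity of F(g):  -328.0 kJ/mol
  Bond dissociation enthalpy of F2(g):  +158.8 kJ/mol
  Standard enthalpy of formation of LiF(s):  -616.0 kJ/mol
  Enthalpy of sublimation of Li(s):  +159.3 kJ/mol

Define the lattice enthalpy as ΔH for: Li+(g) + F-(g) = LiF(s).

ΔHf° = 1·ΔHsub + 1·(ΣIE) + 1/2·D(F2) + 1·EA + U
-616.0 = 1·(+159.3) + 1·(+520.2) + 1/2·(+158.8) + 1·(-328.0) + U
U = -616.0 − (+430.9) = -1046.9 kJ/mol

U = -1046.9 kJ/mol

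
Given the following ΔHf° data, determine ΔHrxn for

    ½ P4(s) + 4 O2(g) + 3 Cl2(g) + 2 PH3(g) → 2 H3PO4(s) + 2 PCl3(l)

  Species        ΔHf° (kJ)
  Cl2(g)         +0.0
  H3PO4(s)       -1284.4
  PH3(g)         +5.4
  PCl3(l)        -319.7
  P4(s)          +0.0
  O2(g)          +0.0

Products: 2·(-1284.4) + 2·(-319.7) = -3208.2
Reactants: 1/2·(+0.0) + 4·(+0.0) + 3·(+0.0) + 2·(+5.4) = +10.8
ΔHrxn = (-3208.2) − (+10.8) = -3219.0 kJ

ΔHrxn = -3219.0 kJ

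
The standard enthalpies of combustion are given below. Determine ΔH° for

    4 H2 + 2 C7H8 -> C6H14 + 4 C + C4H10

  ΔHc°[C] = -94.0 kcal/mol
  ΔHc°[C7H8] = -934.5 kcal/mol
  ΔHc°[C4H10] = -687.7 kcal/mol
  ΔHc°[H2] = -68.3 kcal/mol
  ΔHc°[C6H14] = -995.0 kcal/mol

With combustion enthalpies, reactants minus products:
= [4·(-68.3) + 2·(-934.5)] − [1·(-995.0) + 4·(-94.0) + 1·(-687.7)]
= -83.5 kcal/mol

ΔH° = -83.5 kcal/mol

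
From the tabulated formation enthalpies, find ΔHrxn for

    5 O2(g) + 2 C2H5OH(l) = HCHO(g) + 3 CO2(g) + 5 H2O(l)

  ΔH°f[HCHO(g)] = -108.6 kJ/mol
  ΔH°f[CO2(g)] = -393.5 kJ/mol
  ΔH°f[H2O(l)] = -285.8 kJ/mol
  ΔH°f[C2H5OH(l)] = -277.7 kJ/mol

Products: 1·(-108.6) + 3·(-393.5) + 5·(-285.8) = -2718.1
Reactants: 5·(+0.0) + 2·(-277.7) = -555.4
ΔHrxn = (-2718.1) − (-555.4) = -2162.7 kJ/mol

ΔHrxn = -2162.7 kJ/mol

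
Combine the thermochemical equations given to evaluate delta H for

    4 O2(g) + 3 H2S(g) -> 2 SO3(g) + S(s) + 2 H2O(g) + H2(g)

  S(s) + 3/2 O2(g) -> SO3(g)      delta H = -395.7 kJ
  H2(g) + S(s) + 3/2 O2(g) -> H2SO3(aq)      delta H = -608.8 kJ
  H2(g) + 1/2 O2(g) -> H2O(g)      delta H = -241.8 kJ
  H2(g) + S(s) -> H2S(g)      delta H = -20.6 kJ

equation 1 × 2 (×2 to match 2 SO3(g) in the target): (2)·(-395.7) = -791.4 kJ
equation 2: not needed (H2SO3(aq) appears nowhere else).
equation 3 × 2 (×2 to match 2 H2O(g) in the target): (2)·(-241.8) = -483.6 kJ
equation 4 reversed and × 3 (reverse to put H2S(g) on the reactant side; ×3 to match 3 H2S(g) in the target): (-3)·(-20.6) = +61.8 kJ
delta H = (2)·(-395.7) + (2)·(-241.8) + (-3)·(-20.6) = -1213.2 kJ

delta H = -1213.2 kJ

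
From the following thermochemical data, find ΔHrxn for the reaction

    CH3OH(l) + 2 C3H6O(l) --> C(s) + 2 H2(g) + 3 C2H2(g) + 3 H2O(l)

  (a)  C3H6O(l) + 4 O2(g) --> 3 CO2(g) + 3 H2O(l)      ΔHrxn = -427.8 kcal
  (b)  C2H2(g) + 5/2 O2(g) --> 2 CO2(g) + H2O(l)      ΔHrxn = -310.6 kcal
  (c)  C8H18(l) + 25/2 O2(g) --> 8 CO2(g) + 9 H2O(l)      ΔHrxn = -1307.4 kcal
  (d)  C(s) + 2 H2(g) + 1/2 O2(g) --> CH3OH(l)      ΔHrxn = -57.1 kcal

ΔHrxn = 133.3 kcal

(a) × 2 (×2 to match 2 C3H6O(l) in the target): (2)·(-427.8) = -855.6 kcal
(b) reversed and × 3 (C2H2(g) must end up as a product; ×3 to match 3 C2H2(g) in the target): (-3)·(-310.6) = +931.8 kcal
(c): not needed (C8H18(l) appears nowhere else).
(d) reversed (reverse to put CH3OH(l) on the reactant side): +57.1 kcal
Combining the equations, ΔHrxn = (-855.6) + (+931.8) + (+57.1) = 133.3 kcal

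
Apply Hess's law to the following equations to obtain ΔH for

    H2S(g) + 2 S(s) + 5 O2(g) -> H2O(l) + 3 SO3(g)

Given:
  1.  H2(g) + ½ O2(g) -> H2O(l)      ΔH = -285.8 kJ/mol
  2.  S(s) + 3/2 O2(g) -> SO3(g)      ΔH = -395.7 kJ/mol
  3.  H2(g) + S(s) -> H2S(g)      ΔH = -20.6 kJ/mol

eq. 1 as written: -285.8 kJ/mol
eq. 2 × 3: (3)·(-395.7) = -1187.1 kJ/mol
eq. 3 reversed: +20.6 kJ/mol
ΔH = (1)·(-285.8) + (3)·(-395.7) + (-1)·(-20.6) = -1452.3 kJ/mol

ΔH = -1452.3 kJ/mol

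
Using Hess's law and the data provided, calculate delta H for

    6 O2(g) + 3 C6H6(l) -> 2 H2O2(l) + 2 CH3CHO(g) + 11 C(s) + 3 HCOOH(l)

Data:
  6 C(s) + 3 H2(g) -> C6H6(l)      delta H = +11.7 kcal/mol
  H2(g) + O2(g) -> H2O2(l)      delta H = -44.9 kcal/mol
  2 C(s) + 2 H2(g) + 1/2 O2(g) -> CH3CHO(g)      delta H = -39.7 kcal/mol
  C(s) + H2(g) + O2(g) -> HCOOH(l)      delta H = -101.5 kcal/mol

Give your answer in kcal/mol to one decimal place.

equation 1 reversed and × 3 (reverse to put C6H6(l) on the reactant side; ×3 to match 3 C6H6(l) in the target): (-3)·(+11.7) = -35.1 kcal/mol
equation 2 × 2 (×2 to match 2 H2O2(l) in the target): (2)·(-44.9) = -89.8 kcal/mol
equation 3 × 2 (×2 to match 2 CH3CHO(g) in the target): (2)·(-39.7) = -79.4 kcal/mol
equation 4 × 3 (×3 to match 3 HCOOH(l) in the target): (3)·(-101.5) = -304.5 kcal/mol
Summing the manipulated equations, delta H = (-3)·(+11.7) + (2)·(-44.9) + (2)·(-39.7) + (3)·(-101.5) = -508.8 kcal/mol

delta H = -508.8 kcal/mol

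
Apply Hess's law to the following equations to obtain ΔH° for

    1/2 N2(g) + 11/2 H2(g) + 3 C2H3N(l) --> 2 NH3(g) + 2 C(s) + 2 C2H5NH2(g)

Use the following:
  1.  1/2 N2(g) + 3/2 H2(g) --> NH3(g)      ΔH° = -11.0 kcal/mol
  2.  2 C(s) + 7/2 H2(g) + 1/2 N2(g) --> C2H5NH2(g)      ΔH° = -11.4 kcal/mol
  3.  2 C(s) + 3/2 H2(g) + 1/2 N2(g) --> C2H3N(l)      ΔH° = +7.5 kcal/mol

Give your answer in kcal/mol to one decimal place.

eq. 1 × 2: (2)·(-11.0) = -22.0 kcal/mol
eq. 2 × 2: (2)·(-11.4) = -22.8 kcal/mol
eq. 3 reversed and × 3: (-3)·(+7.5) = -22.5 kcal/mol
ΔH° = (-22.0) + (-22.8) + (-22.5) = -67.3 kcal/mol

ΔH° = -67.3 kcal/mol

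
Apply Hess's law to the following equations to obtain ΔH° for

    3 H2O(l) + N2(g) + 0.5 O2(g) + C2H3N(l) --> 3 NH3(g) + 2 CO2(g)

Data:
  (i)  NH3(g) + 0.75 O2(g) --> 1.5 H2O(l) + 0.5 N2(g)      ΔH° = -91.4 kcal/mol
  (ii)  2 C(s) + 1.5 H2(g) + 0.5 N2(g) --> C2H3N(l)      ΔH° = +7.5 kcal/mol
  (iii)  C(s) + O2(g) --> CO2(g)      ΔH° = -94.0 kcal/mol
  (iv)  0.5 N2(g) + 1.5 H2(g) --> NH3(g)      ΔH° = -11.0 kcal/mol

ΔH° = -23.7 kcal/mol

(i) reversed and × 2 (reverse to put H2O(l) on the reactant side; scale by 2 for the 3 H2O(l)): (-2)·(-91.4) = +182.8 kcal/mol
(ii) reversed (reverse to put C2H3N(l) on the reactant side): -7.5 kcal/mol
(iii) × 2 (×2 to match 2 CO2(g) in the target): (2)·(-94.0) = -188.0 kcal/mol
(iv) as written: -11.0 kcal/mol
Summing the manipulated equations, ΔH° = (-2)·(-91.4) + (-1)·(+7.5) + (2)·(-94.0) + (1)·(-11.0) = -23.7 kcal/mol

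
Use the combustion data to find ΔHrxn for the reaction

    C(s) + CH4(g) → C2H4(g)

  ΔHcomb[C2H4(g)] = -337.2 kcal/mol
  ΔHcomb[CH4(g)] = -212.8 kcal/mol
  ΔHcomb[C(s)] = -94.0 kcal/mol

ΔHrxn = 30.4 kcal/mol

Using ΔH = Σ nΔHc°(reactants) − Σ nΔHc°(products):
= [1·(-94.0) + 1·(-212.8)] − [1·(-337.2)]
= 30.4 kcal/mol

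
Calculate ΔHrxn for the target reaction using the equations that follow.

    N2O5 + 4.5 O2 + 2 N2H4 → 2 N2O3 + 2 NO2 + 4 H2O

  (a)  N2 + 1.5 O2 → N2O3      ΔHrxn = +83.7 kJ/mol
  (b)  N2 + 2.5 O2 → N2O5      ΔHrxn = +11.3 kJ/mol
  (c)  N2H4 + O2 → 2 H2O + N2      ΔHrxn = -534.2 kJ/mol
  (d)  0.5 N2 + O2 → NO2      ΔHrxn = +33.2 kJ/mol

ΔHrxn = -845.9 kJ/mol

(a) × 2 (×2 to match 2 N2O3 in the target): (2)·(+83.7) = +167.4 kJ/mol
(b) reversed (N2O5 must end up as a reactant): -11.3 kJ/mol
(c) × 2 (×2 to match 2 N2H4 in the target): (2)·(-534.2) = -1068.4 kJ/mol
(d) × 2 (scale by 2 for the 2 NO2): (2)·(+33.2) = +66.4 kJ/mol
Combining the equations, ΔHrxn = (2)·(+83.7) + (-1)·(+11.3) + (2)·(-534.2) + (2)·(+33.2) = -845.9 kJ/mol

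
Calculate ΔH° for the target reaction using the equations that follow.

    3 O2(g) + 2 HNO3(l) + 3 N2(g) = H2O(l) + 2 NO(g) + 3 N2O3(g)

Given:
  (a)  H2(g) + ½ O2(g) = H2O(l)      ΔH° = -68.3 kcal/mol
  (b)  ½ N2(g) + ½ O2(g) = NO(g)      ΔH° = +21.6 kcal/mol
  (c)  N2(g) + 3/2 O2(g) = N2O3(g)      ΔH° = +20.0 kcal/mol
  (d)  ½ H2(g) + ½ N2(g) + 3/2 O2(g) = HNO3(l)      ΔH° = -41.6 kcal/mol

ΔH° = 118.1 kcal/mol

(a) as written: -68.3 kcal/mol
(b) × 2: (2)·(+21.6) = +43.2 kcal/mol
(c) × 3: (3)·(+20.0) = +60.0 kcal/mol
(d) reversed and × 2: (-2)·(-41.6) = +83.2 kcal/mol
ΔH° = (-68.3) + (+43.2) + (+60.0) + (+83.2) = 118.1 kcal/mol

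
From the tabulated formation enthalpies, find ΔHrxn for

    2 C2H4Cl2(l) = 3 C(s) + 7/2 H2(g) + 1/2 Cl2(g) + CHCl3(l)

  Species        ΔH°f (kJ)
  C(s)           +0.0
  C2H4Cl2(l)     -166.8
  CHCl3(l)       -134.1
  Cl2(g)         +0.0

ΔHrxn = 199.5 kJ

Products: 3·(+0.0) + 7/2·(+0.0) + 1/2·(+0.0) + 1·(-134.1) = -134.1
Reactants: 2·(-166.8) = -333.6
ΔHrxn = (-134.1) − (-333.6) = 199.5 kJ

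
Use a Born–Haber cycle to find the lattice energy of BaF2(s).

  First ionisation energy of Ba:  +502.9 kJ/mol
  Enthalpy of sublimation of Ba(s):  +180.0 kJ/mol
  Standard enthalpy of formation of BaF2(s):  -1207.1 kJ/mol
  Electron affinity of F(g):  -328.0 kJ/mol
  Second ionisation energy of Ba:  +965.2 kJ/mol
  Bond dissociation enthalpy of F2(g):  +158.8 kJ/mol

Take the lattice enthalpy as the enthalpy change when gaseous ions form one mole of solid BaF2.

ΔHf° = 1·ΔHsub + 1·(ΣIE) + 1·D(F2) + 2·EA + U
-1207.1 = 1·(+180.0) + 1·(+1468.1) + 1·(+158.8) + 2·(-328.0) + U
U = -1207.1 − (+1150.9) = -2358.0 kJ/mol

U = -2358.0 kJ/mol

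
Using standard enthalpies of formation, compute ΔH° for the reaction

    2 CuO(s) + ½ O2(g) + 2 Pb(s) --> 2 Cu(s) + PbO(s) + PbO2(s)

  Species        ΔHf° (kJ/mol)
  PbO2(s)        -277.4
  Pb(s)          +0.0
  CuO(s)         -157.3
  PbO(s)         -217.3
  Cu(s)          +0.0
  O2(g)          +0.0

ΔH° = -180.1 kJ/mol

Products: 2·(+0.0) + 1·(-217.3) + 1·(-277.4) = -494.7
Reactants: 2·(-157.3) + 1/2·(+0.0) + 2·(+0.0) = -314.6
ΔH° = (-494.7) − (-314.6) = -180.1 kJ/mol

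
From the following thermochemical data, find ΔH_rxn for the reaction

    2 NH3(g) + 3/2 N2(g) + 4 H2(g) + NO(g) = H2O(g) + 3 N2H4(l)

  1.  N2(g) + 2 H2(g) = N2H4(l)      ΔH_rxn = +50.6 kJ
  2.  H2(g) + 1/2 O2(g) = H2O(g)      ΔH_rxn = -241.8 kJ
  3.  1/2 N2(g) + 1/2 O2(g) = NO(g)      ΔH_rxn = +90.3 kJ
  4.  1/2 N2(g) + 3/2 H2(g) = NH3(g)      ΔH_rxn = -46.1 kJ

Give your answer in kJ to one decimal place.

eq. 1 × 3 (×3 to match 3 N2H4(l) in the target): (3)·(+50.6) = +151.8 kJ
eq. 2 as written (H2O(g) already on the product side): -241.8 kJ
eq. 3 reversed (NO(g) must end up as a reactant): -90.3 kJ
eq. 4 reversed and × 2 (NH3(g) must end up as a reactant; ×2 to match 2 NH3(g) in the target): (-2)·(-46.1) = +92.2 kJ
Since enthalpy is a state function, ΔH_rxn = (3)·(+50.6) + (1)·(-241.8) + (-1)·(+90.3) + (-2)·(-46.1) = -88.1 kJ

ΔH_rxn = -88.1 kJ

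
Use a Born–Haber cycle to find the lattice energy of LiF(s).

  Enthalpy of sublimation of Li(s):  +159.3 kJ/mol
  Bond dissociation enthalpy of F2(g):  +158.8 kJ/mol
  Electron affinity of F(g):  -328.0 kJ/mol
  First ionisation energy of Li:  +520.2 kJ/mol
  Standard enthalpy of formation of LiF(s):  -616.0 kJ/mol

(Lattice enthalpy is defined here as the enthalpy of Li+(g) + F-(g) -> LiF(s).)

ΔHf° = 1·ΔHsub + 1·(ΣIE) + 1/2·D(F2) + 1·EA + U
-616.0 = 1·(+159.3) + 1·(+520.2) + 1/2·(+158.8) + 1·(-328.0) + U
U = -616.0 − (+430.9) = -1046.9 kJ/mol

U = -1046.9 kJ/mol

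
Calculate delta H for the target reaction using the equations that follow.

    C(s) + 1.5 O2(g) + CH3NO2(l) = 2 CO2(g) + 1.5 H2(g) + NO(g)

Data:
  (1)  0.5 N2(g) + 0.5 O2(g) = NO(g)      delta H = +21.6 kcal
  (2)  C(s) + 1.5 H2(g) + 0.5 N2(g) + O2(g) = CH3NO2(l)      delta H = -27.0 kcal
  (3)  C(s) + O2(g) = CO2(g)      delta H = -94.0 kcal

(1) as written (NO(g) already on the product side): +21.6 kcal
(2) reversed (CH3NO2(l) must end up as a reactant): +27.0 kcal
(3) × 2 (scale by 2 for the 2 CO2(g)): (2)·(-94.0) = -188.0 kcal
Combining the equations, delta H = (1)·(+21.6) + (-1)·(-27.0) + (2)·(-94.0) = -139.4 kcal

delta H = -139.4 kcal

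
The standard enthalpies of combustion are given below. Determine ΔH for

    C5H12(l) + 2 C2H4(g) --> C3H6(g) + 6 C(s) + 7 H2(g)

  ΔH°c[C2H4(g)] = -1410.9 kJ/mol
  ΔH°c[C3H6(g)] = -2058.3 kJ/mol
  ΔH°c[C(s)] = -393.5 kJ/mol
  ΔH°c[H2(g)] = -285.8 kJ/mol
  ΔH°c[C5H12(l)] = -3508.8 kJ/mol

Using ΔH = Σ nΔHc°(reactants) − Σ nΔHc°(products):
= [1·(-3508.8) + 2·(-1410.9)] − [1·(-2058.3) + 6·(-393.5) + 7·(-285.8)]
= 89.3 kJ/mol

ΔH = 89.3 kJ/mol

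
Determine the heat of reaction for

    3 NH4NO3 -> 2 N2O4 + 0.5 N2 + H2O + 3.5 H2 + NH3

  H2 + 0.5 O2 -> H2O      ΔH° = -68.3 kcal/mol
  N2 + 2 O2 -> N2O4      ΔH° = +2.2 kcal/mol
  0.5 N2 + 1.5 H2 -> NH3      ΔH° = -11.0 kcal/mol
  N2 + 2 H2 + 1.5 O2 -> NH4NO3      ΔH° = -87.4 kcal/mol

equation 1 as written: -68.3 kcal/mol
equation 2 × 2: (2)·(+2.2) = +4.4 kcal/mol
equation 3 as written: -11.0 kcal/mol
equation 4 reversed and × 3: (-3)·(-87.4) = +262.2 kcal/mol
ΔH° = (1)·(-68.3) + (2)·(+2.2) + (1)·(-11.0) + (-3)·(-87.4) = 187.3 kcal/mol

ΔH° = 187.3 kcal/mol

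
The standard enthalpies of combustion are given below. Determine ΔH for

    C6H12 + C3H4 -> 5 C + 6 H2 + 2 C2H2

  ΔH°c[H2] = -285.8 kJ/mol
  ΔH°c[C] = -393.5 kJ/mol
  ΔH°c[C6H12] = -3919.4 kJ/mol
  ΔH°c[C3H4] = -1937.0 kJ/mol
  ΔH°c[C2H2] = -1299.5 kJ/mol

ΔH = 424.9 kJ/mol

Using ΔH = Σ nΔHc°(reactants) − Σ nΔHc°(products):
= [1·(-3919.4) + 1·(-1937.0)] − [5·(-393.5) + 6·(-285.8) + 2·(-1299.5)]
= 424.9 kJ/mol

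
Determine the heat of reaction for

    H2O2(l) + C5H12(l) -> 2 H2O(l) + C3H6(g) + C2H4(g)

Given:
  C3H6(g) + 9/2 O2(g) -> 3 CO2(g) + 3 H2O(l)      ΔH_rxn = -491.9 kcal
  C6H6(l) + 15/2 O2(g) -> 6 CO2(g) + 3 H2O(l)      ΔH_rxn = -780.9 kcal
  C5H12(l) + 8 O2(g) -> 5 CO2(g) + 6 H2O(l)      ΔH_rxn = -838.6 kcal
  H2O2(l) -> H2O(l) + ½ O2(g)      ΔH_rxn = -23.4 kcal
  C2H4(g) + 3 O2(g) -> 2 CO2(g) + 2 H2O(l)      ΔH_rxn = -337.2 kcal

equation 1 reversed: +491.9 kcal
equation 2: not needed.
equation 3 as written: -838.6 kcal
equation 4 as written: -23.4 kcal
equation 5 reversed: +337.2 kcal
Summing the manipulated equations, ΔH_rxn = (-1)·(-491.9) + (1)·(-838.6) + (1)·(-23.4) + (-1)·(-337.2) = -32.9 kcal

ΔH_rxn = -32.9 kcal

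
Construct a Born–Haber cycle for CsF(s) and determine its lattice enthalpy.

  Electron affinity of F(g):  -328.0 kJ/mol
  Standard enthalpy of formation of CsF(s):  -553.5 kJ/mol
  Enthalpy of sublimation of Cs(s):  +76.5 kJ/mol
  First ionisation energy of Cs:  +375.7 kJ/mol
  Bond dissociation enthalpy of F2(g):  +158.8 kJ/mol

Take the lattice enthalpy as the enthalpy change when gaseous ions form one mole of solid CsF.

U = -757.1 kJ/mol

ΔHf° = 1·ΔHsub + 1·(ΣIE) + 1/2·D(F2) + 1·EA + U
-553.5 = 1·(+76.5) + 1·(+375.7) + 1/2·(+158.8) + 1·(-328.0) + U
U = -553.5 − (+203.6) = -757.1 kJ/mol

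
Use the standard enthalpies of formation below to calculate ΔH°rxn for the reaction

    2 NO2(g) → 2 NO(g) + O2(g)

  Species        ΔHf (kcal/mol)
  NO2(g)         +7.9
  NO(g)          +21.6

ΔH°rxn = 27.4 kcal/mol

Products: 2·(+21.6) + 1·(+0.0) = +43.2
Reactants: 2·(+7.9) = +15.8
ΔH°rxn = (+43.2) − (+15.8) = 27.4 kcal/mol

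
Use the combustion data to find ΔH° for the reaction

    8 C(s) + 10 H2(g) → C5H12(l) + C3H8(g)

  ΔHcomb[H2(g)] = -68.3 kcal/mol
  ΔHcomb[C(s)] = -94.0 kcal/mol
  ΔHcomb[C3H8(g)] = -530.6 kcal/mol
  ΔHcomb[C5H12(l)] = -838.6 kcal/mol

With combustion enthalpies, reactants minus products:
= [8·(-94.0) + 10·(-68.3)] − [1·(-838.6) + 1·(-530.6)]
= -65.8 kcal/mol

ΔH° = -65.8 kcal/mol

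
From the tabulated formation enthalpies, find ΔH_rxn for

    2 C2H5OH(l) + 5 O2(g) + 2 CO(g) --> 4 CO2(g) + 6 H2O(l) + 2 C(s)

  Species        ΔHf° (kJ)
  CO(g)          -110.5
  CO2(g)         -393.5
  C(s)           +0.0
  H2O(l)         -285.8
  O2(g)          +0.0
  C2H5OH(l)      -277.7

Products: 4·(-393.5) + 6·(-285.8) + 2·(+0.0) = -3288.8
Reactants: 2·(-277.7) + 5·(+0.0) + 2·(-110.5) = -776.4
ΔH_rxn = (-3288.8) − (-776.4) = -2512.4 kJ

ΔH_rxn = -2512.4 kJ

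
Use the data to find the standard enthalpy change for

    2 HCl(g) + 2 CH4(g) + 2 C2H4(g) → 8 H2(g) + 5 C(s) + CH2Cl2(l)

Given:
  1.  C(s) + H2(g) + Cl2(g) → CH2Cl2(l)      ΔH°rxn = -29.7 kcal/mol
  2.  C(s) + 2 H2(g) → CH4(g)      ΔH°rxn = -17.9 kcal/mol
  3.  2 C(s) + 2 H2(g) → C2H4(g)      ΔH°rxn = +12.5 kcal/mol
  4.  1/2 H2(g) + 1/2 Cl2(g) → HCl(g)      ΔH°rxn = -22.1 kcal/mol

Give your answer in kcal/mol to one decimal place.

ΔH°rxn = 25.3 kcal/mol

eq. 1 as written: -29.7 kcal/mol
eq. 2 reversed and × 2: (-2)·(-17.9) = +35.8 kcal/mol
eq. 3 reversed and × 2: (-2)·(+12.5) = -25.0 kcal/mol
eq. 4 reversed and × 2: (-2)·(-22.1) = +44.2 kcal/mol
Summing the manipulated equations, ΔH°rxn = (1)·(-29.7) + (-2)·(-17.9) + (-2)·(+12.5) + (-2)·(-22.1) = 25.3 kcal/mol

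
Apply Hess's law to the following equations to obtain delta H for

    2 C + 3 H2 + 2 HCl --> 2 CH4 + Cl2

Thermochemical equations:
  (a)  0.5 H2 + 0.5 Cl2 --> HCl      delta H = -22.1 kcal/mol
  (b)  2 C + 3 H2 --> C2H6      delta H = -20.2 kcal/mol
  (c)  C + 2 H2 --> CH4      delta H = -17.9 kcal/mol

delta H = 8.4 kcal/mol

(a) reversed and × 2: (-2)·(-22.1) = +44.2 kcal/mol
(b): not needed.
(c) × 2: (2)·(-17.9) = -35.8 kcal/mol
Summing the manipulated equations, delta H = (+44.2) + (-35.8) = 8.4 kcal/mol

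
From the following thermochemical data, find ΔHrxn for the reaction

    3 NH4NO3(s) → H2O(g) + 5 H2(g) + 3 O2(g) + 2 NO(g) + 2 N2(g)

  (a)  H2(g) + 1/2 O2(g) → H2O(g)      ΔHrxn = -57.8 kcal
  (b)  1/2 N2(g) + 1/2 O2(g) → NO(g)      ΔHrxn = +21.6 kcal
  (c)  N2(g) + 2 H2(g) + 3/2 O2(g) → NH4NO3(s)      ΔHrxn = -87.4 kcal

(a) as written: -57.8 kcal
(b) × 2: (2)·(+21.6) = +43.2 kcal
(c) reversed and × 3: (-3)·(-87.4) = +262.2 kcal
Combining the equations, ΔHrxn = (1)·(-57.8) + (2)·(+21.6) + (-3)·(-87.4) = 247.6 kcal

ΔHrxn = 247.6 kcal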